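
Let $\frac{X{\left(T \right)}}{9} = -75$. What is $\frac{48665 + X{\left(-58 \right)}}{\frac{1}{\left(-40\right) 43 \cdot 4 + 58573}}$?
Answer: $2480747070$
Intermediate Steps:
$X{\left(T \right)} = -675$ ($X{\left(T \right)} = 9 \left(-75\right) = -675$)
$\frac{48665 + X{\left(-58 \right)}}{\frac{1}{\left(-40\right) 43 \cdot 4 + 58573}} = \frac{48665 - 675}{\frac{1}{\left(-40\right) 43 \cdot 4 + 58573}} = \frac{47990}{\frac{1}{\left(-1720\right) 4 + 58573}} = \frac{47990}{\frac{1}{-6880 + 58573}} = \frac{47990}{\frac{1}{51693}} = 47990 \frac{1}{\frac{1}{51693}} = 47990 \cdot 51693 = 2480747070$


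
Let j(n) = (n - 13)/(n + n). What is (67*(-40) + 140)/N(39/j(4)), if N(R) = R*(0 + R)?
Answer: -5715/2704 ≈ -2.1135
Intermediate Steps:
j(n) = (-13 + n)/(2*n) (j(n) = (-13 + n)/((2*n)) = (-13 + n)*(1/(2*n)) = (-13 + n)/(2*n))
N(R) = R**2 (N(R) = R*R = R**2)
(67*(-40) + 140)/N(39/j(4)) = (67*(-40) + 140)/((39/(((1/2)*(-13 + 4)/4)))**2) = (-2680 + 140)/((39/(((1/2)*(1/4)*(-9))))**2) = -2540/((39/(-9/8))**2) = -2540/((39*(-8/9))**2) = -2540/((-104/3)**2) = -2540/10816/9 = -2540*9/10816 = -5715/2704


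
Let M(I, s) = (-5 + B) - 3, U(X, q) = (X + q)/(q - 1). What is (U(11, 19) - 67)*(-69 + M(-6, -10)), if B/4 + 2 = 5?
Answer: 12740/3 ≈ 4246.7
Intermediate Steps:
B = 12 (B = -8 + 4*5 = -8 + 20 = 12)
U(X, q) = (X + q)/(-1 + q)
M(I, s) = 4 (M(I, s) = (-5 + 12) - 3 = 7 - 3 = 4)
(U(11, 19) - 67)*(-69 + M(-6, -10)) = ((11 + 19)/(-1 + 19) - 67)*(-69 + 4) = (30/18 - 67)*(-65) = ((1/18)*30 - 67)*(-65) = (5/3 - 67)*(-65) = -196/3*(-65) = 12740/3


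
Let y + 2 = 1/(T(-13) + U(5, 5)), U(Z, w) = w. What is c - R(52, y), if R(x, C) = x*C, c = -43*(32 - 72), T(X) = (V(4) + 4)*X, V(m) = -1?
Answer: 31034/17 ≈ 1825.5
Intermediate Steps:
T(X) = 3*X (T(X) = (-1 + 4)*X = 3*X)
c = 1720 (c = -43*(-40) = 1720)
y = -69/34 (y = -2 + 1/(3*(-13) + 5) = -2 + 1/(-39 + 5) = -2 + 1/(-34) = -2 - 1/34 = -69/34 ≈ -2.0294)
R(x, C) = C*x
c - R(52, y) = 1720 - (-69)*52/34 = 1720 - 1*(-1794/17) = 1720 + 1794/17 = 31034/17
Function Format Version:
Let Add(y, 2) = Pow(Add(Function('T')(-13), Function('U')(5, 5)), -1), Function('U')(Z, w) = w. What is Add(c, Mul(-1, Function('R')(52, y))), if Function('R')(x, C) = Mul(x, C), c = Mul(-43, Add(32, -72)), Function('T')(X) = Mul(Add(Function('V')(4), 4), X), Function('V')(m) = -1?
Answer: Rational(31034, 17) ≈ 1825.5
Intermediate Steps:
Function('T')(X) = Mul(3, X) (Function('T')(X) = Mul(Add(-1, 4), X) = Mul(3, X))
c = 1720 (c = Mul(-43, -40) = 1720)
y = Rational(-69, 34) (y = Add(-2, Pow(Add(Mul(3, -13), 5), -1)) = Add(-2, Pow(Add(-39, 5), -1)) = Add(-2, Pow(-34, -1)) = Add(-2, Rational(-1, 34)) = Rational(-69, 34) ≈ -2.0294)
Function('R')(x, C) = Mul(C, x)
Add(c, Mul(-1, Function('R')(52, y))) = Add(1720, Mul(-1, Mul(Rational(-69, 34), 52))) = Add(1720, Mul(-1, Rational(-1794, 17))) = Add(1720, Rational(1794, 17)) = Rational(31034, 17)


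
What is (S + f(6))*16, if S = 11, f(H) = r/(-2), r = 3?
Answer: 152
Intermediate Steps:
f(H) = -3/2 (f(H) = 3/(-2) = 3*(-1/2) = -3/2)
(S + f(6))*16 = (11 - 3/2)*16 = (19/2)*16 = 152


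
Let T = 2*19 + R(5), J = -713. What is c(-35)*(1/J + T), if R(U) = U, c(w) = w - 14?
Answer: -1502242/713 ≈ -2106.9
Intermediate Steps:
c(w) = -14 + w
T = 43 (T = 2*19 + 5 = 38 + 5 = 43)
c(-35)*(1/J + T) = (-14 - 35)*(1/(-713) + 43) = -49*(-1/713 + 43) = -49*30658/713 = -1502242/713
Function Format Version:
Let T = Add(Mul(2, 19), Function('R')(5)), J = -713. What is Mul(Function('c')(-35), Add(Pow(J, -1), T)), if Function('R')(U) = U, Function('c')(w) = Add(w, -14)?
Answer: Rational(-1502242, 713) ≈ -2106.9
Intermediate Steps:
Function('c')(w) = Add(-14, w)
T = 43 (T = Add(Mul(2, 19), 5) = Add(38, 5) = 43)
Mul(Function('c')(-35), Add(Pow(J, -1), T)) = Mul(Add(-14, -35), Add(Pow(-713, -1), 43)) = Mul(-49, Add(Rational(-1, 713), 43)) = Mul(-49, Rational(30658, 713)) = Rational(-1502242, 713)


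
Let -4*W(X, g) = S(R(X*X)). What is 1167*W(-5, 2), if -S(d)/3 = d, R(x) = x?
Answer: 87525/4 ≈ 21881.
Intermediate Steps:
S(d) = -3*d
W(X, g) = 3*X**2/4 (W(X, g) = -(-3)*X*X/4 = -(-3)*X**2/4 = 3*X**2/4)
1167*W(-5, 2) = 1167*((3/4)*(-5)**2) = 1167*((3/4)*25) = 1167*(75/4) = 87525/4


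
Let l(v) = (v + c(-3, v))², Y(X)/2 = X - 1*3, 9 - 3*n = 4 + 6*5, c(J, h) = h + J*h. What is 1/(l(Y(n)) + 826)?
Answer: 9/12058 ≈ 0.00074639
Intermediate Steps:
n = -25/3 (n = 3 - (4 + 6*5)/3 = 3 - (4 + 30)/3 = 3 - ⅓*34 = 3 - 34/3 = -25/3 ≈ -8.3333)
Y(X) = -6 + 2*X (Y(X) = 2*(X - 1*3) = 2*(X - 3) = 2*(-3 + X) = -6 + 2*X)
l(v) = v² (l(v) = (v + v*(1 - 3))² = (v + v*(-2))² = (v - 2*v)² = (-v)² = v²)
1/(l(Y(n)) + 826) = 1/((-6 + 2*(-25/3))² + 826) = 1/((-6 - 50/3)² + 826) = 1/((-68/3)² + 826) = 1/(4624/9 + 826) = 1/(12058/9) = 9/12058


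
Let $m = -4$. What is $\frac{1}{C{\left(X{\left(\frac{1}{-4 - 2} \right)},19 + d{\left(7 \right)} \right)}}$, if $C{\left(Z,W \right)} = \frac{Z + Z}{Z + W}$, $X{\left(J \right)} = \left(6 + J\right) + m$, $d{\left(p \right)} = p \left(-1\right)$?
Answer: $\frac{83}{22} \approx 3.7727$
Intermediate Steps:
$d{\left(p \right)} = - p$
$X{\left(J \right)} = 2 + J$ ($X{\left(J \right)} = \left(6 + J\right) - 4 = 2 + J$)
$C{\left(Z,W \right)} = \frac{2 Z}{W + Z}$
$\frac{1}{C{\left(X{\left(\frac{1}{-4 - 2} \right)},19 + d{\left(7 \right)} \right)}} = \frac{1}{2 \left(2 + \frac{1}{-4 - 2}\right) \frac{1}{\left(19 - 7\right) + \left(2 + \frac{1}{-4 - 2}\right)}} = \frac{1}{2 \left(2 + \frac{1}{-6}\right) \frac{1}{\left(19 - 7\right) + \left(2 + \frac{1}{-6}\right)}} = \frac{1}{2 \left(2 - \frac{1}{6}\right) \frac{1}{12 + \left(2 - \frac{1}{6}\right)}} = \frac{1}{2 \cdot \frac{11}{6} \frac{1}{12 + \frac{11}{6}}} = \frac{1}{2 \cdot \frac{11}{6} \frac{1}{\frac{83}{6}}} = \frac{1}{2 \cdot \frac{11}{6} \cdot \frac{6}{83}} = \frac{1}{\frac{22}{83}} = \frac{83}{22}$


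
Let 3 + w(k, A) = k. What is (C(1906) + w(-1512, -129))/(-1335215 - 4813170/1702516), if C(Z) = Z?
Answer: -332841878/1136614857055 ≈ -0.00029284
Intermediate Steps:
w(k, A) = -3 + k
(C(1906) + w(-1512, -129))/(-1335215 - 4813170/1702516) = (1906 + (-3 - 1512))/(-1335215 - 4813170/1702516) = (1906 - 1515)/(-1335215 - 4813170*1/1702516) = 391/(-1335215 - 2406585/851258) = 391/(-1136614857055/851258) = 391*(-851258/1136614857055) = -332841878/1136614857055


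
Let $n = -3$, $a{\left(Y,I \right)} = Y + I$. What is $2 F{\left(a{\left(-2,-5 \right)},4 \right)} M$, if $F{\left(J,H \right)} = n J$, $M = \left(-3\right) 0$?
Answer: $0$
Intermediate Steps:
$a{\left(Y,I \right)} = I + Y$
$M = 0$
$F{\left(J,H \right)} = - 3 J$
$2 F{\left(a{\left(-2,-5 \right)},4 \right)} M = 2 \left(- 3 \left(-5 - 2\right)\right) 0 = 2 \left(\left(-3\right) \left(-7\right)\right) 0 = 2 \cdot 21 \cdot 0 = 42 \cdot 0 = 0$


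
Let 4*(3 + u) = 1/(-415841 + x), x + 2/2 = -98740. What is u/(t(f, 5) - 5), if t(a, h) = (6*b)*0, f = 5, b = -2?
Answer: 1234997/2058328 ≈ 0.60000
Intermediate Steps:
x = -98741 (x = -1 - 98740 = -98741)
u = -6174985/2058328 (u = -3 + 1/(4*(-415841 - 98741)) = -3 + (1/4)/(-514582) = -3 + (1/4)*(-1/514582) = -3 - 1/2058328 = -6174985/2058328 ≈ -3.0000)
t(a, h) = 0 (t(a, h) = (6*(-2))*0 = -12*0 = 0)
u/(t(f, 5) - 5) = -6174985/2058328/(0 - 5) = -6174985/2058328/(-5) = -1/5*(-6174985/2058328) = 1234997/2058328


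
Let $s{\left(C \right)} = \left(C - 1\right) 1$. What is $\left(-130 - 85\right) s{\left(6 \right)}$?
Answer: $-1075$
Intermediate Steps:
$s{\left(C \right)} = -1 + C$ ($s{\left(C \right)} = \left(-1 + C\right) 1 = -1 + C$)
$\left(-130 - 85\right) s{\left(6 \right)} = \left(-130 - 85\right) \left(-1 + 6\right) = \left(-215\right) 5 = -1075$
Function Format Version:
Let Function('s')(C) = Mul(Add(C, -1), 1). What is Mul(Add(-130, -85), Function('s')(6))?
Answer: -1075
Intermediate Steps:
Function('s')(C) = Add(-1, C) (Function('s')(C) = Mul(Add(-1, C), 1) = Add(-1, C))
Mul(Add(-130, -85), Function('s')(6)) = Mul(Add(-130, -85), Add(-1, 6)) = Mul(-215, 5) = -1075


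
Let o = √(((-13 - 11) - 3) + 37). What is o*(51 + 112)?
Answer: 163*√10 ≈ 515.45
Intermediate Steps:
o = √10 (o = √((-24 - 3) + 37) = √(-27 + 37) = √10 ≈ 3.1623)
o*(51 + 112) = √10*(51 + 112) = √10*163 = 163*√10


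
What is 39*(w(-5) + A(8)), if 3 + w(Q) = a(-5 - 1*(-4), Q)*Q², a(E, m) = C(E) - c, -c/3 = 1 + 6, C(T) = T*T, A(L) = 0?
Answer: 21333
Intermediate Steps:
C(T) = T²
c = -21 (c = -3*(1 + 6) = -3*7 = -21)
a(E, m) = 21 + E² (a(E, m) = E² - 1*(-21) = E² + 21 = 21 + E²)
w(Q) = -3 + 22*Q² (w(Q) = -3 + (21 + (-5 - 1*(-4))²)*Q² = -3 + (21 + (-5 + 4)²)*Q² = -3 + (21 + (-1)²)*Q² = -3 + (21 + 1)*Q² = -3 + 22*Q²)
39*(w(-5) + A(8)) = 39*((-3 + 22*(-5)²) + 0) = 39*((-3 + 22*25) + 0) = 39*((-3 + 550) + 0) = 39*(547 + 0) = 39*547 = 21333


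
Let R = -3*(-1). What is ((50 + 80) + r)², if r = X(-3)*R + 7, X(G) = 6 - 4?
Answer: 20449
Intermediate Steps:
X(G) = 2
R = 3
r = 13 (r = 2*3 + 7 = 6 + 7 = 13)
((50 + 80) + r)² = ((50 + 80) + 13)² = (130 + 13)² = 143² = 20449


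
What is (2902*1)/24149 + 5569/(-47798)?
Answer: 4224015/1154273902 ≈ 0.0036595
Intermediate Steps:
(2902*1)/24149 + 5569/(-47798) = 2902*(1/24149) + 5569*(-1/47798) = 2902/24149 - 5569/47798 = 4224015/1154273902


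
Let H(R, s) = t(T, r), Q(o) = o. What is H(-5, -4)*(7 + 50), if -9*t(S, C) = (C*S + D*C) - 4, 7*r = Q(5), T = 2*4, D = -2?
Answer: -38/21 ≈ -1.8095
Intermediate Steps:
T = 8
r = 5/7 (r = (⅐)*5 = 5/7 ≈ 0.71429)
t(S, C) = 4/9 + 2*C/9 - C*S/9 (t(S, C) = -((C*S - 2*C) - 4)/9 = -((-2*C + C*S) - 4)/9 = -(-4 - 2*C + C*S)/9 = 4/9 + 2*C/9 - C*S/9)
H(R, s) = -2/63 (H(R, s) = 4/9 + (2/9)*(5/7) - ⅑*5/7*8 = 4/9 + 10/63 - 40/63 = -2/63)
H(-5, -4)*(7 + 50) = -2*(7 + 50)/63 = -2/63*57 = -38/21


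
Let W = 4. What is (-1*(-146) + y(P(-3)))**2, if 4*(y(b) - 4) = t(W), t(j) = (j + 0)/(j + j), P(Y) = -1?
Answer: 1442401/64 ≈ 22538.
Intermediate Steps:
t(j) = 1/2 (t(j) = j/((2*j)) = j*(1/(2*j)) = 1/2)
y(b) = 33/8 (y(b) = 4 + (1/4)*(1/2) = 4 + 1/8 = 33/8)
(-1*(-146) + y(P(-3)))**2 = (-1*(-146) + 33/8)**2 = (146 + 33/8)**2 = (1201/8)**2 = 1442401/64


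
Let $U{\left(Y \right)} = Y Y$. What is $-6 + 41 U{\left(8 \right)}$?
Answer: $2618$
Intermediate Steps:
$U{\left(Y \right)} = Y^{2}$
$-6 + 41 U{\left(8 \right)} = -6 + 41 \cdot 8^{2} = -6 + 41 \cdot 64 = -6 + 2624 = 2618$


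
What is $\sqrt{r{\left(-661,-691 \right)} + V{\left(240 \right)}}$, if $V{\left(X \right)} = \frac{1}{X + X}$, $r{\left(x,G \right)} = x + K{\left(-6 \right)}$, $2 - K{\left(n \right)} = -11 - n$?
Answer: $\frac{i \sqrt{9417570}}{120} \approx 25.573 i$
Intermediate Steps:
$K{\left(n \right)} = 13 + n$ ($K{\left(n \right)} = 2 - \left(-11 - n\right) = 2 + \left(11 + n\right) = 13 + n$)
$r{\left(x,G \right)} = 7 + x$ ($r{\left(x,G \right)} = x + \left(13 - 6\right) = x + 7 = 7 + x$)
$V{\left(X \right)} = \frac{1}{2 X}$
$\sqrt{r{\left(-661,-691 \right)} + V{\left(240 \right)}} = \sqrt{\left(7 - 661\right) + \frac{1}{2 \cdot 240}} = \sqrt{-654 + \frac{1}{2} \cdot \frac{1}{240}} = \sqrt{-654 + \frac{1}{480}} = \sqrt{- \frac{313919}{480}} = \frac{i \sqrt{9417570}}{120}$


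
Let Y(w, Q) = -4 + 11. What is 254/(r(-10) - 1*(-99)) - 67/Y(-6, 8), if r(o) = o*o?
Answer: -11555/1393 ≈ -8.2950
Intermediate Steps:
r(o) = o²
Y(w, Q) = 7
254/(r(-10) - 1*(-99)) - 67/Y(-6, 8) = 254/((-10)² - 1*(-99)) - 67/7 = 254/(100 + 99) - 67*⅐ = 254/199 - 67/7 = -11555/1393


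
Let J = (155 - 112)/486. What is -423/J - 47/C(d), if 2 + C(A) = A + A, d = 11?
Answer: -4113581/860 ≈ -4783.2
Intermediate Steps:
J = 43/486 (J = 43*(1/486) = 43/486 ≈ 0.088477)
C(A) = -2 + 2*A (C(A) = -2 + (A + A) = -2 + 2*A)
-423/J - 47/C(d) = -423/43/486 - 47/(-2 + 2*11) = -423*486/43 - 47/(-2 + 22) = -205578/43 - 47/20 = -4113581/860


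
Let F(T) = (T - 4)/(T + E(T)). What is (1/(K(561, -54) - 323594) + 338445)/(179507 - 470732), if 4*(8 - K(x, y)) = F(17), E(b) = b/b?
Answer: -2628386997051/2261673250375 ≈ -1.1621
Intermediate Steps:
E(b) = 1
F(T) = (-4 + T)/(1 + T) (F(T) = (T - 4)/(T + 1) = (-4 + T)/(1 + T))
K(x, y) = 563/72 (K(x, y) = 8 - (-4 + 17)/(4*(1 + 17)) = 8 - 13/(4*18) = 8 - 13/72 = 563/72)
(1/(K(561, -54) - 323594) + 338445)/(179507 - 470732) = (1/(563/72 - 323594) + 338445)/(179507 - 470732) = (1/(-23298205/72) + 338445)/(-291225) = (-72/23298205 + 338445)*(-1/291225) = (7885160991153/23298205)*(-1/291225) = -2628386997051/2261673250375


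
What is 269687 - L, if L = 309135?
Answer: -39448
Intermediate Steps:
269687 - L = 269687 - 1*309135 = 269687 - 309135 = -39448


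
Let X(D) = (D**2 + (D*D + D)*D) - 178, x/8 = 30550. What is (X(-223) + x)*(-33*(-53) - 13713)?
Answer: 128563792068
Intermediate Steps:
x = 244400 (x = 8*30550 = 244400)
X(D) = -178 + D**2 + D*(D + D**2) (X(D) = (D**2 + (D**2 + D)*D) - 178 = (D**2 + (D + D**2)*D) - 178 = (D**2 + D*(D + D**2)) - 178 = -178 + D**2 + D*(D + D**2))
(X(-223) + x)*(-33*(-53) - 13713) = ((-178 + (-223)**3 + 2*(-223)**2) + 244400)*(-33*(-53) - 13713) = ((-178 - 11089567 + 2*49729) + 244400)*(1749 - 13713) = ((-178 - 11089567 + 99458) + 244400)*(-11964) = (-10990287 + 244400)*(-11964) = -10745887*(-11964) = 128563792068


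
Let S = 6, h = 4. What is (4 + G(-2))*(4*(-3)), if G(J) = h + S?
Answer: -168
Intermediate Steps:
G(J) = 10 (G(J) = 4 + 6 = 10)
(4 + G(-2))*(4*(-3)) = (4 + 10)*(4*(-3)) = 14*(-12) = -168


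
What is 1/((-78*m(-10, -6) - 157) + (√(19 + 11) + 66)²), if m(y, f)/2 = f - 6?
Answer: 6101/36699481 - 132*√30/36699481 ≈ 0.00014654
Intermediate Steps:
m(y, f) = -12 + 2*f (m(y, f) = 2*(f - 6) = 2*(-6 + f) = -12 + 2*f)
1/((-78*m(-10, -6) - 157) + (√(19 + 11) + 66)²) = 1/((-78*(-12 + 2*(-6)) - 157) + (√(19 + 11) + 66)²) = 1/((-78*(-12 - 12) - 157) + (√30 + 66)²) = 1/((-78*(-24) - 157) + (66 + √30)²) = 1/((1872 - 157) + (66 + √30)²) = 1/(1715 + (66 + √30)²)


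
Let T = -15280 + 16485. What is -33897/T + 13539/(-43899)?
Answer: -501452966/17632765 ≈ -28.439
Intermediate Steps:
T = 1205
-33897/T + 13539/(-43899) = -33897/1205 + 13539/(-43899) = -33897*1/1205 + 13539*(-1/43899) = -33897/1205 - 4513/14633 = -501452966/17632765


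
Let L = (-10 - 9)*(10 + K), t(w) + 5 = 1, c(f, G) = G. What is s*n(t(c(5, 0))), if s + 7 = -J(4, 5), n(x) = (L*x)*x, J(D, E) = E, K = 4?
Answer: 51072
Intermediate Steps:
t(w) = -4 (t(w) = -5 + 1 = -4)
L = -266 (L = (-10 - 9)*(10 + 4) = -19*14 = -266)
n(x) = -266*x² (n(x) = (-266*x)*x = -266*x²)
s = -12 (s = -7 - 1*5 = -7 - 5 = -12)
s*n(t(c(5, 0))) = -(-3192)*(-4)² = -(-3192)*16 = -12*(-4256) = 51072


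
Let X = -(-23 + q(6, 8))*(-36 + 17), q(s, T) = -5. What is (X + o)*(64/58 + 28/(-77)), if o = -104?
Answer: -150096/319 ≈ -470.52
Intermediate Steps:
X = -532 (X = -(-23 - 5)*(-36 + 17) = -(-28)*(-19) = -1*532 = -532)
(X + o)*(64/58 + 28/(-77)) = (-532 - 104)*(64/58 + 28/(-77)) = -636*(64*(1/58) + 28*(-1/77)) = -636*(32/29 - 4/11) = -636*236/319 = -150096/319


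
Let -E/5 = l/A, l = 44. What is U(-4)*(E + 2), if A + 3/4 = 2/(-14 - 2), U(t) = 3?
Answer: 5322/7 ≈ 760.29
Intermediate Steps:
A = -7/8 (A = -3/4 + 2/(-14 - 2) = -3/4 + 2/(-16) = -3/4 + 2*(-1/16) = -3/4 - 1/8 = -7/8 ≈ -0.87500)
E = 1760/7 (E = -220/(-7/8) = -220*(-8)/7 = -5*(-352/7) = 1760/7 ≈ 251.43)
U(-4)*(E + 2) = 3*(1760/7 + 2) = 3*(1774/7) = 5322/7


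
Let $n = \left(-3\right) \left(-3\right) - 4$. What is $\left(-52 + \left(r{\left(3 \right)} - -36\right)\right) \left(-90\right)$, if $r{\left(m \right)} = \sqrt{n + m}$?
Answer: $1440 - 180 \sqrt{2} \approx 1185.4$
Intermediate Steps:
$n = 5$ ($n = 9 - 4 = 5$)
$r{\left(m \right)} = \sqrt{5 + m}$
$\left(-52 + \left(r{\left(3 \right)} - -36\right)\right) \left(-90\right) = \left(-52 + \left(\sqrt{5 + 3} - -36\right)\right) \left(-90\right) = \left(-52 + \left(\sqrt{8} + 36\right)\right) \left(-90\right) = \left(-52 + \left(2 \sqrt{2} + 36\right)\right) \left(-90\right) = \left(-52 + \left(36 + 2 \sqrt{2}\right)\right) \left(-90\right) = \left(-16 + 2 \sqrt{2}\right) \left(-90\right) = 1440 - 180 \sqrt{2}$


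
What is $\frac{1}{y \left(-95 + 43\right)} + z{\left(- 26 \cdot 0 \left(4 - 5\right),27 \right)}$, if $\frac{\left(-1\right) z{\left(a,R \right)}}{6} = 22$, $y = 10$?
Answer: $- \frac{68641}{520} \approx -132.0$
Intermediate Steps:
$z{\left(a,R \right)} = -132$ ($z{\left(a,R \right)} = \left(-6\right) 22 = -132$)
$\frac{1}{y \left(-95 + 43\right)} + z{\left(- 26 \cdot 0 \left(4 - 5\right),27 \right)} = \frac{1}{10 \left(-95 + 43\right)} - 132 = \frac{1}{10 \left(-52\right)} - 132 = \frac{1}{-520} - 132 = - \frac{1}{520} - 132 = - \frac{68641}{520}$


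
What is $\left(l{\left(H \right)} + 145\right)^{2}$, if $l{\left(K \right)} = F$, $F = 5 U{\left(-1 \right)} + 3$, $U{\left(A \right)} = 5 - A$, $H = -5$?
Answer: $31684$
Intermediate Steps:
$F = 33$ ($F = 5 \left(5 - -1\right) + 3 = 5 \left(5 + 1\right) + 3 = 5 \cdot 6 + 3 = 30 + 3 = 33$)
$l{\left(K \right)} = 33$
$\left(l{\left(H \right)} + 145\right)^{2} = \left(33 + 145\right)^{2} = 178^{2} = 31684$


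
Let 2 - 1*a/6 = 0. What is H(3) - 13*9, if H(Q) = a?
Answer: -105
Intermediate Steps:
a = 12 (a = 12 - 6*0 = 12 + 0 = 12)
H(Q) = 12
H(3) - 13*9 = 12 - 13*9 = 12 - 117 = -105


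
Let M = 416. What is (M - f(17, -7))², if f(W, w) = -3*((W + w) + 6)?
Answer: 215296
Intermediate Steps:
f(W, w) = -18 - 3*W - 3*w (f(W, w) = -3*(6 + W + w) = -18 - 3*W - 3*w)
(M - f(17, -7))² = (416 - (-18 - 3*17 - 3*(-7)))² = (416 - (-18 - 51 + 21))² = (416 - 1*(-48))² = (416 + 48)² = 464² = 215296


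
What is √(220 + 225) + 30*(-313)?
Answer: -9390 + √445 ≈ -9368.9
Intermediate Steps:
√(220 + 225) + 30*(-313) = √445 - 9390 = -9390 + √445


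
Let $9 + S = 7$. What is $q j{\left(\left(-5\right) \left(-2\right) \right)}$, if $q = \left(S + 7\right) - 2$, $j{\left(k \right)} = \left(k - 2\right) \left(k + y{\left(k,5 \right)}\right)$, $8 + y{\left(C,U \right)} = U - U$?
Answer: $48$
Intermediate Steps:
$y{\left(C,U \right)} = -8$ ($y{\left(C,U \right)} = -8 + \left(U - U\right) = -8 + 0 = -8$)
$S = -2$ ($S = -9 + 7 = -2$)
$j{\left(k \right)} = \left(-8 + k\right) \left(-2 + k\right)$ ($j{\left(k \right)} = \left(k - 2\right) \left(k - 8\right) = \left(-2 + k\right) \left(-8 + k\right) = \left(-8 + k\right) \left(-2 + k\right)$)
$q = 3$ ($q = \left(-2 + 7\right) - 2 = 5 - 2 = 3$)
$q j{\left(\left(-5\right) \left(-2\right) \right)} = 3 \left(16 + \left(\left(-5\right) \left(-2\right)\right)^{2} - 10 \left(\left(-5\right) \left(-2\right)\right)\right) = 3 \left(16 + 10^{2} - 100\right) = 3 \left(16 + 100 - 100\right) = 3 \cdot 16 = 48$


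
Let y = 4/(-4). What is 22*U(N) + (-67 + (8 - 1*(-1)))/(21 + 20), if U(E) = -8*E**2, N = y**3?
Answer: -7274/41 ≈ -177.41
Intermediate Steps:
y = -1 (y = 4*(-1/4) = -1)
N = -1 (N = (-1)**3 = -1)
22*U(N) + (-67 + (8 - 1*(-1)))/(21 + 20) = 22*(-8*(-1)**2) + (-67 + (8 - 1*(-1)))/(21 + 20) = 22*(-8*1) + (-67 + (8 + 1))/41 = 22*(-8) + (-67 + 9)*(1/41) = -176 - 58*1/41 = -176 - 58/41 = -7274/41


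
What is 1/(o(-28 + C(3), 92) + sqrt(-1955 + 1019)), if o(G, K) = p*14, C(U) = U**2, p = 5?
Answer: 35/2918 - 3*I*sqrt(26)/2918 ≈ 0.011995 - 0.0052423*I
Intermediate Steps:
o(G, K) = 70 (o(G, K) = 5*14 = 70)
1/(o(-28 + C(3), 92) + sqrt(-1955 + 1019)) = 1/(70 + sqrt(-1955 + 1019)) = 1/(70 + sqrt(-936)) = 1/(70 + 6*I*sqrt(26))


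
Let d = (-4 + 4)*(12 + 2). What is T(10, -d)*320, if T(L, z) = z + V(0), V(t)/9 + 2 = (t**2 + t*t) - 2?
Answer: -11520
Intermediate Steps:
V(t) = -36 + 18*t**2 (V(t) = -18 + 9*((t**2 + t*t) - 2) = -18 + 9*((t**2 + t**2) - 2) = -18 + 9*(2*t**2 - 2) = -18 + 9*(-2 + 2*t**2) = -18 + (-18 + 18*t**2) = -36 + 18*t**2)
d = 0 (d = 0*14 = 0)
T(L, z) = -36 + z (T(L, z) = z + (-36 + 18*0**2) = z + (-36 + 18*0) = z + (-36 + 0) = z - 36 = -36 + z)
T(10, -d)*320 = (-36 - 1*0)*320 = (-36 + 0)*320 = -36*320 = -11520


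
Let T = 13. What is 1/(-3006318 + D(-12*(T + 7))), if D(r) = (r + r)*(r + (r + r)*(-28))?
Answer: -1/9342318 ≈ -1.0704e-7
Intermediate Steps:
D(r) = -110*r**2 (D(r) = (2*r)*(r + (2*r)*(-28)) = (2*r)*(r - 56*r) = (2*r)*(-55*r) = -110*r**2)
1/(-3006318 + D(-12*(T + 7))) = 1/(-3006318 - 110*144*(13 + 7)**2) = 1/(-3006318 - 110*(-12*20)**2) = 1/(-3006318 - 110*(-240)**2) = 1/(-3006318 - 110*57600) = 1/(-3006318 - 6336000) = 1/(-9342318) = -1/9342318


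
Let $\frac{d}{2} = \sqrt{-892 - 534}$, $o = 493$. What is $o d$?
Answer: $986 i \sqrt{1426} \approx 37234.0 i$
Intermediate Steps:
$d = 2 i \sqrt{1426}$ ($d = 2 \sqrt{-892 - 534} = 2 \sqrt{-1426} = 2 i \sqrt{1426} \approx 75.525 i$)
$o d = 493 \cdot 2 i \sqrt{1426} = 986 i \sqrt{1426}$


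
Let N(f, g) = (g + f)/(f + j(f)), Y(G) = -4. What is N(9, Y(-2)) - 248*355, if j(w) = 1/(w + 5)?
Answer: -11181010/127 ≈ -88040.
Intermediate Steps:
j(w) = 1/(5 + w)
N(f, g) = (f + g)/(f + 1/(5 + f)) (N(f, g) = (g + f)/(f + 1/(5 + f)) = (f + g)/(f + 1/(5 + f)))
N(9, Y(-2)) - 248*355 = (5 + 9)*(9 - 4)/(1 + 9*(5 + 9)) - 248*355 = 14*5/(1 + 9*14) - 88040 = 14*5/(1 + 126) - 88040 = 14*5/127 - 88040 = (1/127)*14*5 - 88040 = 70/127 - 88040 = -11181010/127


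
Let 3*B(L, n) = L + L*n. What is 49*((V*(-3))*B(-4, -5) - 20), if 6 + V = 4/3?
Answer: 8036/3 ≈ 2678.7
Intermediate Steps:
B(L, n) = L/3 + L*n/3 (B(L, n) = (L + L*n)/3 = L/3 + L*n/3)
V = -14/3 (V = -6 + 4/3 = -14/3 ≈ -4.6667)
49*((V*(-3))*B(-4, -5) - 20) = 49*((-14/3*(-3))*((⅓)*(-4)*(1 - 5)) - 20) = 49*(14*((⅓)*(-4)*(-4)) - 20) = 49*(14*(16/3) - 20) = 49*(224/3 - 20) = 49*(164/3) = 8036/3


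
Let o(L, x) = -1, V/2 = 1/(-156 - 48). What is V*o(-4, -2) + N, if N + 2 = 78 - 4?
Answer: 7345/102 ≈ 72.010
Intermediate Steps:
V = -1/102 (V = 2/(-156 - 48) = 2/(-204) = 2*(-1/204) = -1/102 ≈ -0.0098039)
N = 72 (N = -2 + (78 - 4) = -2 + 74 = 72)
V*o(-4, -2) + N = -1/102*(-1) + 72 = 1/102 + 72 = 7345/102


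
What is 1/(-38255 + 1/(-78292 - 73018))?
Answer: -151310/5788364051 ≈ -2.6140e-5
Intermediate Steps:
1/(-38255 + 1/(-78292 - 73018)) = 1/(-38255 + 1/(-151310)) = 1/(-38255 - 1/151310) = 1/(-5788364051/151310) = -151310/5788364051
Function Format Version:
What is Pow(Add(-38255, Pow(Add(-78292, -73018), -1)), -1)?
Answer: Rational(-151310, 5788364051) ≈ -2.6140e-5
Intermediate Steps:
Pow(Add(-38255, Pow(Add(-78292, -73018), -1)), -1) = Pow(Add(-38255, Pow(-151310, -1)), -1) = Pow(Add(-38255, Rational(-1, 151310)), -1) = Pow(Rational(-5788364051, 151310), -1) = Rational(-151310, 5788364051)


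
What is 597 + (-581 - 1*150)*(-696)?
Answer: 509373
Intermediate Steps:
597 + (-581 - 1*150)*(-696) = 597 + (-581 - 150)*(-696) = 597 - 731*(-696) = 597 + 508776 = 509373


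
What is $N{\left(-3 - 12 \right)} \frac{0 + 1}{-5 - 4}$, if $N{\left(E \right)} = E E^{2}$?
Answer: $375$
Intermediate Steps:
$N{\left(E \right)} = E^{3}$
$N{\left(-3 - 12 \right)} \frac{0 + 1}{-5 - 4} = \left(-3 - 12\right)^{3} \frac{0 + 1}{-5 - 4} = \left(-3 - 12\right)^{3} \cdot 1 \frac{1}{-9} = \left(-15\right)^{3} \cdot 1 \left(- \frac{1}{9}\right) = \left(-3375\right) \left(- \frac{1}{9}\right) = 375$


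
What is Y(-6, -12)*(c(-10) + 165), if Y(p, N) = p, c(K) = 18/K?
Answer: -4896/5 ≈ -979.20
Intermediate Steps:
Y(-6, -12)*(c(-10) + 165) = -6*(18/(-10) + 165) = -6*(18*(-⅒) + 165) = -6*(-9/5 + 165) = -6*816/5 = -4896/5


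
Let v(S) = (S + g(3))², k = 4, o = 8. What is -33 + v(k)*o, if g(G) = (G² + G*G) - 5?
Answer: 2279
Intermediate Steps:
g(G) = -5 + 2*G² (g(G) = (G² + G²) - 5 = 2*G² - 5 = -5 + 2*G²)
v(S) = (13 + S)² (v(S) = (S + (-5 + 2*3²))² = (S + (-5 + 2*9))² = (S + (-5 + 18))² = (S + 13)² = (13 + S)²)
-33 + v(k)*o = -33 + (13 + 4)²*8 = -33 + 17²*8 = -33 + 289*8 = -33 + 2312 = 2279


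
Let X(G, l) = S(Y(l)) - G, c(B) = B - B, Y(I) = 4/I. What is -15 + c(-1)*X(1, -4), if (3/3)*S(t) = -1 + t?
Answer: -15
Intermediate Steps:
S(t) = -1 + t
c(B) = 0
X(G, l) = -1 - G + 4/l (X(G, l) = (-1 + 4/l) - G = -1 - G + 4/l)
-15 + c(-1)*X(1, -4) = -15 + 0*(-1 - 1*1 + 4/(-4)) = -15 + 0*(-1 - 1 + 4*(-¼)) = -15 + 0*(-1 - 1 - 1) = -15 + 0*(-3) = -15 + 0 = -15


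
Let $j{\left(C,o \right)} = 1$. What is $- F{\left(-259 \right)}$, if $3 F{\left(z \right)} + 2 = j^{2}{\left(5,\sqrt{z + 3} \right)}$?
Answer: $\frac{1}{3} \approx 0.33333$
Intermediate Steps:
$F{\left(z \right)} = - \frac{1}{3}$ ($F{\left(z \right)} = - \frac{2}{3} + \frac{1^{2}}{3} = - \frac{2}{3} + \frac{1}{3} \cdot 1 = - \frac{2}{3} + \frac{1}{3} = - \frac{1}{3}$)
$- F{\left(-259 \right)} = \left(-1\right) \left(- \frac{1}{3}\right) = \frac{1}{3}$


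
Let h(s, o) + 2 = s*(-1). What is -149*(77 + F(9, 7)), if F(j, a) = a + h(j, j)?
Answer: -10877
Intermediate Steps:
h(s, o) = -2 - s (h(s, o) = -2 + s*(-1) = -2 - s)
F(j, a) = -2 + a - j (F(j, a) = a + (-2 - j) = -2 + a - j)
-149*(77 + F(9, 7)) = -149*(77 + (-2 + 7 - 1*9)) = -149*(77 + (-2 + 7 - 9)) = -149*(77 - 4) = -149*73 = -10877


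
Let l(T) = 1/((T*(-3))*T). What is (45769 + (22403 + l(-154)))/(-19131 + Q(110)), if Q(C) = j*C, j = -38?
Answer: -4850301455/1658531028 ≈ -2.9245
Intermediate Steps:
Q(C) = -38*C
l(T) = -1/(3*T²) (l(T) = 1/((-3*T)*T) = 1/(-3*T²) = -1/(3*T²))
(45769 + (22403 + l(-154)))/(-19131 + Q(110)) = (45769 + (22403 - ⅓/(-154)²))/(-19131 - 38*110) = (45769 + (22403 - ⅓*1/23716))/(-19131 - 4180) = (45769 + (22403 - 1/71148))/(-23311) = (45769 + 1593928643/71148)*(-1/23311) = (4850301455/71148)*(-1/23311) = -4850301455/1658531028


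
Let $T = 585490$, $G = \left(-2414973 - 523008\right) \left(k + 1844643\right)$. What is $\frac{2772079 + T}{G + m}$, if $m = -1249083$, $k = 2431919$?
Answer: $- \frac{3357569}{12564459150405} \approx -2.6723 \cdot 10^{-7}$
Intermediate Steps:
$G = -12564457901322$ ($G = \left(-2414973 - 523008\right) \left(2431919 + 1844643\right) = \left(-2937981\right) 4276562 = -12564457901322$)
$\frac{2772079 + T}{G + m} = \frac{2772079 + 585490}{-12564457901322 - 1249083} = \frac{3357569}{-12564459150405} = 3357569 \left(- \frac{1}{12564459150405}\right) = - \frac{3357569}{12564459150405}$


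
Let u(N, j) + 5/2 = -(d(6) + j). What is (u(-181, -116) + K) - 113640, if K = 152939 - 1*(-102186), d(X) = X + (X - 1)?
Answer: 283175/2 ≈ 1.4159e+5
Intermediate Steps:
d(X) = -1 + 2*X (d(X) = X + (-1 + X) = -1 + 2*X)
u(N, j) = -27/2 - j (u(N, j) = -5/2 - ((-1 + 2*6) + j) = -5/2 - ((-1 + 12) + j) = -5/2 - (11 + j) = -5/2 + (-11 - j) = -27/2 - j)
K = 255125 (K = 152939 + 102186 = 255125)
(u(-181, -116) + K) - 113640 = ((-27/2 - 1*(-116)) + 255125) - 113640 = ((-27/2 + 116) + 255125) - 113640 = (205/2 + 255125) - 113640 = 510455/2 - 113640 = 283175/2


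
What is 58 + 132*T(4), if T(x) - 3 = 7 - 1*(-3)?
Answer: 1774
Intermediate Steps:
T(x) = 13 (T(x) = 3 + (7 - 1*(-3)) = 3 + (7 + 3) = 3 + 10 = 13)
58 + 132*T(4) = 58 + 132*13 = 58 + 1716 = 1774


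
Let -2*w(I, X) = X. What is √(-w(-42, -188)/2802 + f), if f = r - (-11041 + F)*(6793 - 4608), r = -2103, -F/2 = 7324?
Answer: √110168804996115/1401 ≈ 7491.9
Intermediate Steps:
F = -14648 (F = -2*7324 = -14648)
w(I, X) = -X/2
f = 56128362 (f = -2103 - (-11041 - 14648)*(6793 - 4608) = -2103 - (-25689)*2185 = -2103 - 1*(-56130465) = -2103 + 56130465 = 56128362)
√(-w(-42, -188)/2802 + f) = √(-(-½*(-188))/2802 + 56128362) = √(-94/2802 + 56128362) = √(-1*47/1401 + 56128362) = √(-47/1401 + 56128362) = √(78635835115/1401) = √110168804996115/1401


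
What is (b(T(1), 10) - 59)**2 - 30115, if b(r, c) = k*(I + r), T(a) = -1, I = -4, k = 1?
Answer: -26019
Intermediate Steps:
b(r, c) = -4 + r (b(r, c) = 1*(-4 + r) = -4 + r)
(b(T(1), 10) - 59)**2 - 30115 = ((-4 - 1) - 59)**2 - 30115 = (-5 - 59)**2 - 30115 = (-64)**2 - 30115 = 4096 - 30115 = -26019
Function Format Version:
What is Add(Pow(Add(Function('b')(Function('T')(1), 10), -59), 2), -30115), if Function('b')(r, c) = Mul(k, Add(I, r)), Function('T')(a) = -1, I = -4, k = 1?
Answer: -26019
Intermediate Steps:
Function('b')(r, c) = Add(-4, r) (Function('b')(r, c) = Mul(1, Add(-4, r)) = Add(-4, r))
Add(Pow(Add(Function('b')(Function('T')(1), 10), -59), 2), -30115) = Add(Pow(Add(Add(-4, -1), -59), 2), -30115) = Add(Pow(Add(-5, -59), 2), -30115) = Add(Pow(-64, 2), -30115) = Add(4096, -30115) = -26019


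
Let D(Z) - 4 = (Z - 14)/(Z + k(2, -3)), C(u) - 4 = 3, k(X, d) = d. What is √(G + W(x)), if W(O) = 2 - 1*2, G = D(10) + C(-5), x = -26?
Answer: √511/7 ≈ 3.2293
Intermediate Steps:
C(u) = 7 (C(u) = 4 + 3 = 7)
D(Z) = 4 + (-14 + Z)/(-3 + Z) (D(Z) = 4 + (Z - 14)/(Z - 3) = 4 + (-14 + Z)/(-3 + Z))
G = 73/7 (G = (-26 + 5*10)/(-3 + 10) + 7 = (-26 + 50)/7 + 7 = (⅐)*24 + 7 = 24/7 + 7 = 73/7 ≈ 10.429)
W(O) = 0 (W(O) = 2 - 2 = 0)
√(G + W(x)) = √(73/7 + 0) = √(73/7) = √511/7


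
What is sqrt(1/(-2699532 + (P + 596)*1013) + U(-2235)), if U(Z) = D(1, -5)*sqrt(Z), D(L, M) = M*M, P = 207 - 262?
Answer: sqrt(-2151499 + 115723698675025*I*sqrt(2235))/2151499 ≈ 24.309 + 24.309*I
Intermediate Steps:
P = -55
D(L, M) = M**2
U(Z) = 25*sqrt(Z) (U(Z) = (-5)**2*sqrt(Z) = 25*sqrt(Z))
sqrt(1/(-2699532 + (P + 596)*1013) + U(-2235)) = sqrt(1/(-2699532 + (-55 + 596)*1013) + 25*sqrt(-2235)) = sqrt(1/(-2699532 + 541*1013) + 25*(I*sqrt(2235))) = sqrt(1/(-2699532 + 548033) + 25*I*sqrt(2235)) = sqrt(1/(-2151499) + 25*I*sqrt(2235)) = sqrt(-1/2151499 + 25*I*sqrt(2235))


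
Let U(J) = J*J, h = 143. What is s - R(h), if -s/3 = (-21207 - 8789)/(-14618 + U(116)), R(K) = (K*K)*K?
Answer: -1699009261/581 ≈ -2.9243e+6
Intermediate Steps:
R(K) = K³ (R(K) = K²*K = K³)
U(J) = J²
s = -44994/581 (s = -3*(-21207 - 8789)/(-14618 + 116²) = -(-89988)/(-14618 + 13456) = -(-89988)/(-1162) = -(-89988)*(-1)/1162 = -3*14998/581 = -44994/581 ≈ -77.442)
s - R(h) = -44994/581 - 1*143³ = -44994/581 - 1*2924207 = -44994/581 - 2924207 = -1699009261/581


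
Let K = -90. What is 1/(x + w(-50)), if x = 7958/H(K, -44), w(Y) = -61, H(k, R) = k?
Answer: -45/6724 ≈ -0.0066924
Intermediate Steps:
x = -3979/45 (x = 7958/(-90) = 7958*(-1/90) = -3979/45 ≈ -88.422)
1/(x + w(-50)) = 1/(-3979/45 - 61) = 1/(-6724/45) = -45/6724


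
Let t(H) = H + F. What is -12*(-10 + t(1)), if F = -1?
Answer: 120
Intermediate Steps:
t(H) = -1 + H (t(H) = H - 1 = -1 + H)
-12*(-10 + t(1)) = -12*(-10 + (-1 + 1)) = -12*(-10 + 0) = -12*(-10) = 120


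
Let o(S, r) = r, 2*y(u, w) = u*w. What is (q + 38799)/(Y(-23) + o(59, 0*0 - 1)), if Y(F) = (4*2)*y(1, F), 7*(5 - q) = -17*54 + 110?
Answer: -90812/217 ≈ -418.49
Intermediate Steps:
y(u, w) = u*w/2 (y(u, w) = (u*w)/2 = u*w/2)
q = 843/7 (q = 5 - (-17*54 + 110)/7 = 5 - (-918 + 110)/7 = 5 - ⅐*(-808) = 5 + 808/7 = 843/7 ≈ 120.43)
Y(F) = 4*F (Y(F) = (4*2)*((½)*1*F) = 8*(F/2) = 4*F)
(q + 38799)/(Y(-23) + o(59, 0*0 - 1)) = (843/7 + 38799)/(4*(-23) + (0*0 - 1)) = 272436/(7*(-92 + (0 - 1))) = 272436/(7*(-92 - 1)) = (272436/7)/(-93) = (272436/7)*(-1/93) = -90812/217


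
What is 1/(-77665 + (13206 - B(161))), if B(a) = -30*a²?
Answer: 1/713171 ≈ 1.4022e-6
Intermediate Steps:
1/(-77665 + (13206 - B(161))) = 1/(-77665 + (13206 - (-30)*161²)) = 1/(-77665 + (13206 - (-30)*25921)) = 1/(-77665 + (13206 - 1*(-777630))) = 1/(-77665 + (13206 + 777630)) = 1/(-77665 + 790836) = 1/713171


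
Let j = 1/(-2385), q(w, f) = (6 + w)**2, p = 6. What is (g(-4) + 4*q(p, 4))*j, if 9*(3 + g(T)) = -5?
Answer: -5152/21465 ≈ -0.24002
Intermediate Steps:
g(T) = -32/9 (g(T) = -3 + (1/9)*(-5) = -3 - 5/9 = -32/9)
j = -1/2385 ≈ -0.00041929
(g(-4) + 4*q(p, 4))*j = (-32/9 + 4*(6 + 6)**2)*(-1/2385) = (-32/9 + 4*12**2)*(-1/2385) = (-32/9 + 4*144)*(-1/2385) = (-32/9 + 576)*(-1/2385) = (5152/9)*(-1/2385) = -5152/21465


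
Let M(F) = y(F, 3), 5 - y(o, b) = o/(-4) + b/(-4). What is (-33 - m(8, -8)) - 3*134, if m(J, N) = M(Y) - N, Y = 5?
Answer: -450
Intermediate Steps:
y(o, b) = 5 + b/4 + o/4 (y(o, b) = 5 - (o/(-4) + b/(-4)) = 5 - (o*(-1/4) + b*(-1/4)) = 5 - (-o/4 - b/4) = 5 - (-b/4 - o/4) = 5 + (b/4 + o/4) = 5 + b/4 + o/4)
M(F) = 23/4 + F/4 (M(F) = 5 + (1/4)*3 + F/4 = 5 + 3/4 + F/4 = 23/4 + F/4)
m(J, N) = 7 - N (m(J, N) = (23/4 + (1/4)*5) - N = (23/4 + 5/4) - N = 7 - N)
(-33 - m(8, -8)) - 3*134 = (-33 - (7 - 1*(-8))) - 3*134 = (-33 - (7 + 8)) - 402 = (-33 - 1*15) - 402 = (-33 - 15) - 402 = -48 - 402 = -450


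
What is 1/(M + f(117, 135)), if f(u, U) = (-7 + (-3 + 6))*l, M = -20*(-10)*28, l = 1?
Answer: 1/5596 ≈ 0.00017870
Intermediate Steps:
M = 5600 (M = 200*28 = 5600)
f(u, U) = -4 (f(u, U) = (-7 + (-3 + 6))*1 = (-7 + 3)*1 = -4*1 = -4)
1/(M + f(117, 135)) = 1/(5600 - 4) = 1/5596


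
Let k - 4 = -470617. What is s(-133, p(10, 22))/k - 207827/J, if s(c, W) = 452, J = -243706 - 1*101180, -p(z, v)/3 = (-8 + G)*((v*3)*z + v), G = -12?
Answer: 32550066493/54102611706 ≈ 0.60164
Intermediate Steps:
k = -470613 (k = 4 - 470617 = -470613)
p(z, v) = 60*v + 180*v*z (p(z, v) = -3*(-8 - 12)*((v*3)*z + v) = -(-60)*((3*v)*z + v) = -(-60)*(3*v*z + v) = -(-60)*(v + 3*v*z) = -3*(-20*v - 60*v*z) = 60*v + 180*v*z)
J = -344886 (J = -243706 - 101180 = -344886)
s(-133, p(10, 22))/k - 207827/J = 452/(-470613) - 207827/(-344886) = 452*(-1/470613) - 207827*(-1/344886) = -452/470613 + 207827/344886 = 32550066493/54102611706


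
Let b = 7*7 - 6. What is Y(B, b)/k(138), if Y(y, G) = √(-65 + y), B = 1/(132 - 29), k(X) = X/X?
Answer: I*√689482/103 ≈ 8.0617*I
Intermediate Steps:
k(X) = 1
b = 43 (b = 49 - 6 = 43)
B = 1/103 ≈ 0.0097087
Y(B, b)/k(138) = √(-65 + 1/103)/1 = √(-6694/103)*1 = (I*√689482/103)*1 = I*√689482/103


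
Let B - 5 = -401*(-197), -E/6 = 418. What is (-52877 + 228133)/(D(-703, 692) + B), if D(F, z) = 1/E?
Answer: 439542048/198137015 ≈ 2.2184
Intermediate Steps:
E = -2508 (E = -6*418 = -2508)
B = 79002 (B = 5 - 401*(-197) = 5 + 78997 = 79002)
D(F, z) = -1/2508 (D(F, z) = 1/(-2508) = -1/2508)
(-52877 + 228133)/(D(-703, 692) + B) = (-52877 + 228133)/(-1/2508 + 79002) = 175256/(198137015/2508) = 175256*(2508/198137015) = 439542048/198137015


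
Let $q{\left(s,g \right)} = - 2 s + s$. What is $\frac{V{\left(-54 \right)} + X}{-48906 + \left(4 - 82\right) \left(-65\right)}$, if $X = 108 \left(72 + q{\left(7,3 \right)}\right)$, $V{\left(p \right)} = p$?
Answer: $- \frac{1161}{7306} \approx -0.15891$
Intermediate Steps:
$q{\left(s,g \right)} = - s$
$X = 7020$ ($X = 108 \left(72 - 7\right) = 108 \cdot 65 = 7020$)
$\frac{V{\left(-54 \right)} + X}{-48906 + \left(4 - 82\right) \left(-65\right)} = \frac{-54 + 7020}{-48906 + \left(4 - 82\right) \left(-65\right)} = \frac{6966}{-48906 - -5070} = \frac{6966}{-48906 + 5070} = \frac{6966}{-43836} = 6966 \left(- \frac{1}{43836}\right) = - \frac{1161}{7306}$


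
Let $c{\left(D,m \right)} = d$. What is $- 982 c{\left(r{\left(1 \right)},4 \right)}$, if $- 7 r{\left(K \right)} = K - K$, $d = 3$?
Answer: $-2946$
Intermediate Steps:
$r{\left(K \right)} = 0$ ($r{\left(K \right)} = - \frac{K - K}{7} = \left(- \frac{1}{7}\right) 0 = 0$)
$c{\left(D,m \right)} = 3$
$- 982 c{\left(r{\left(1 \right)},4 \right)} = \left(-982\right) 3 = -2946$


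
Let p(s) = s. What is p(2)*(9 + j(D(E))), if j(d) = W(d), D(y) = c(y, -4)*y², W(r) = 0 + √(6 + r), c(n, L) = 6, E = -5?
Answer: 18 + 4*√39 ≈ 42.980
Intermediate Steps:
W(r) = √(6 + r)
D(y) = 6*y²
j(d) = √(6 + d)
p(2)*(9 + j(D(E))) = 2*(9 + √(6 + 6*(-5)²)) = 2*(9 + √(6 + 6*25)) = 2*(9 + √(6 + 150)) = 2*(9 + √156) = 2*(9 + 2*√39) = 18 + 4*√39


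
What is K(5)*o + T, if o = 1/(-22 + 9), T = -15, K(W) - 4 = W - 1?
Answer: -203/13 ≈ -15.615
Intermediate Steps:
K(W) = 3 + W (K(W) = 4 + (W - 1) = 4 + (-1 + W) = 3 + W)
o = -1/13 (o = 1/(-13) = -1/13 ≈ -0.076923)
K(5)*o + T = (3 + 5)*(-1/13) - 15 = 8*(-1/13) - 15 = -8/13 - 15 = -203/13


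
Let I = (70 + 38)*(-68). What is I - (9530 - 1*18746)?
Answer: 1872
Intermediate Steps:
I = -7344 (I = 108*(-68) = -7344)
I - (9530 - 1*18746) = -7344 - (9530 - 1*18746) = -7344 - (9530 - 18746) = -7344 - 1*(-9216) = -7344 + 9216 = 1872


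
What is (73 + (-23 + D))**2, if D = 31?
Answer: 6561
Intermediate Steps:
(73 + (-23 + D))**2 = (73 + (-23 + 31))**2 = (73 + 8)**2 = 81**2 = 6561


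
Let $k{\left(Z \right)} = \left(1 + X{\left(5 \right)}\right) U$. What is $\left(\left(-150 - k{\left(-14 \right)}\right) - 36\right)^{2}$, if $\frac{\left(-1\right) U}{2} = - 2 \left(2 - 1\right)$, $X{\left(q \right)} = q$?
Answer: $44100$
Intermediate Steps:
$U = 4$ ($U = - 2 \left(- 2 \left(2 - 1\right)\right) = - 2 \left(\left(-2\right) 1\right) = \left(-2\right) \left(-2\right) = 4$)
$k{\left(Z \right)} = 24$ ($k{\left(Z \right)} = \left(1 + 5\right) 4 = 6 \cdot 4 = 24$)
$\left(\left(-150 - k{\left(-14 \right)}\right) - 36\right)^{2} = \left(\left(-150 - 24\right) - 36\right)^{2} = \left(-174 - 36\right)^{2} = \left(-210\right)^{2} = 44100$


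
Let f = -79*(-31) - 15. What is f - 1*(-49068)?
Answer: 51502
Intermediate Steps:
f = 2434 (f = 2449 - 15 = 2434)
f - 1*(-49068) = 2434 - 1*(-49068) = 2434 + 49068 = 51502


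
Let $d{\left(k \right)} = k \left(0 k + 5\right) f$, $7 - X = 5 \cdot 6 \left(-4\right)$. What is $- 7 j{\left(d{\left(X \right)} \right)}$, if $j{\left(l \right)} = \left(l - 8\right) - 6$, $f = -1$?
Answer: $4543$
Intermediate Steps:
$X = 127$ ($X = 7 - 5 \cdot 6 \left(-4\right) = 7 - 30 \left(-4\right) = 7 - -120 = 7 + 120 = 127$)
$d{\left(k \right)} = - 5 k$ ($d{\left(k \right)} = k \left(0 k + 5\right) \left(-1\right) = k \left(0 + 5\right) \left(-1\right) = k 5 \left(-1\right) = 5 k \left(-1\right) = - 5 k$)
$j{\left(l \right)} = -14 + l$ ($j{\left(l \right)} = \left(-8 + l\right) - 6 = -14 + l$)
$- 7 j{\left(d{\left(X \right)} \right)} = - 7 \left(-14 - 635\right) = \left(-7\right) \left(-649\right) = 4543$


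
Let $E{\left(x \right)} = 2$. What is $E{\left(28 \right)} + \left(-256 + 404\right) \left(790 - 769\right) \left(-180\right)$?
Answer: $-559438$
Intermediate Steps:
$E{\left(28 \right)} + \left(-256 + 404\right) \left(790 - 769\right) \left(-180\right) = 2 + \left(-256 + 404\right) \left(790 - 769\right) \left(-180\right) = 2 + 148 \cdot 21 \left(-180\right) = 2 + 3108 \left(-180\right) = 2 - 559440 = -559438$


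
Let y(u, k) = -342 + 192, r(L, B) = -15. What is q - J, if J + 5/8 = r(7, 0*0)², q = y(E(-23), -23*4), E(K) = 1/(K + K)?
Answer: -2995/8 ≈ -374.38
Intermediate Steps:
E(K) = 1/(2*K)
y(u, k) = -150
q = -150
J = 1795/8 (J = -5/8 + (-15)² = -5/8 + 225 = 1795/8 ≈ 224.38)
q - J = -150 - 1*1795/8 = -150 - 1795/8 = -2995/8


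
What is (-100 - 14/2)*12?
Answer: -1284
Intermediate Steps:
(-100 - 14/2)*12 = (-100 + (½)*(-14))*12 = (-100 - 7)*12 = -107*12 = -1284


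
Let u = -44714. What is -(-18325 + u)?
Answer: 63039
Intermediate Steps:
-(-18325 + u) = -(-18325 - 44714) = -1*(-63039) = 63039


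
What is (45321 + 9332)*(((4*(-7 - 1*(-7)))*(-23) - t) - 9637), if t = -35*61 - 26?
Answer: -408585828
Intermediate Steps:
t = -2161 (t = -2135 - 26 = -2161)
(45321 + 9332)*(((4*(-7 - 1*(-7)))*(-23) - t) - 9637) = (45321 + 9332)*(((4*(-7 - 1*(-7)))*(-23) - 1*(-2161)) - 9637) = 54653*(((4*(-7 + 7))*(-23) + 2161) - 9637) = 54653*(((4*0)*(-23) + 2161) - 9637) = 54653*((0*(-23) + 2161) - 9637) = 54653*((0 + 2161) - 9637) = 54653*(2161 - 9637) = 54653*(-7476) = -408585828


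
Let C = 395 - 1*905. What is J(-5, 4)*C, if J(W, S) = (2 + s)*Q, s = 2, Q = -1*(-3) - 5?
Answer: 4080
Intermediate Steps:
Q = -2 (Q = 3 - 5 = -2)
J(W, S) = -8 (J(W, S) = (2 + 2)*(-2) = 4*(-2) = -8)
C = -510 (C = 395 - 905 = -510)
J(-5, 4)*C = -8*(-510) = 4080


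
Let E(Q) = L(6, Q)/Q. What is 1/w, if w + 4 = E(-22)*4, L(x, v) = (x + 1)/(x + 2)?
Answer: -44/183 ≈ -0.24044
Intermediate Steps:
L(x, v) = (1 + x)/(2 + x)
E(Q) = 7/(8*Q) (E(Q) = ((1 + 6)/(2 + 6))/Q = (7/8)/Q = ((⅛)*7)/Q = 7/(8*Q))
w = -183/44 (w = -4 + ((7/8)/(-22))*4 = -4 + ((7/8)*(-1/22))*4 = -4 - 7/176*4 = -4 - 7/44 = -183/44 ≈ -4.1591)
1/w = 1/(-183/44) = -44/183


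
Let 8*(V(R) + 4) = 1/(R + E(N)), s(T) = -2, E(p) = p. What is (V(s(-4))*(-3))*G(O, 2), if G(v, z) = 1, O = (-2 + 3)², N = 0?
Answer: 195/16 ≈ 12.188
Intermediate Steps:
V(R) = -4 + 1/(8*R) (V(R) = -4 + 1/(8*(R + 0)) = -4 + 1/(8*R))
O = 1 (O = 1² = 1)
(V(s(-4))*(-3))*G(O, 2) = ((-4 + (⅛)/(-2))*(-3))*1 = ((-4 + (⅛)*(-½))*(-3))*1 = ((-4 - 1/16)*(-3))*1 = -65/16*(-3)*1 = (195/16)*1 = 195/16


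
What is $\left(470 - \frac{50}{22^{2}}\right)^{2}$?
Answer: $\frac{12931101225}{58564} \approx 2.208 \cdot 10^{5}$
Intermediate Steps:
$\left(470 - \frac{50}{22^{2}}\right)^{2} = \left(470 - \frac{50}{484}\right)^{2} = \left(470 - \frac{25}{242}\right)^{2} = \left(\frac{113715}{242}\right)^{2} = \frac{12931101225}{58564}$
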